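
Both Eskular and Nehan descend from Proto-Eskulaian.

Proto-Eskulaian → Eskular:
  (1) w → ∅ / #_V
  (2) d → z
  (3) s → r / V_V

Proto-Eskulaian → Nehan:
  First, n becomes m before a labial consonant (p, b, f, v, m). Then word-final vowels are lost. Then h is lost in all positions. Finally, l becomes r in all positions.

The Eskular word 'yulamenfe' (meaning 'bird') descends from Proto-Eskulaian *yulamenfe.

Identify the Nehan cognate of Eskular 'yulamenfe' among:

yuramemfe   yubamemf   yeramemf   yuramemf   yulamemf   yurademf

Nehan: start from *yulamenfe.
  rule 1 (nasal place assimilation): yulamenfe → yulamemfe
  rule 2 (apocope): yulamemfe → yulamemf
  rule 3: no change — yulamemf
  rule 4 (unconditioned shift): yulamemf → yuramemf
  ⇒ Nehan yuramemf

yuramemf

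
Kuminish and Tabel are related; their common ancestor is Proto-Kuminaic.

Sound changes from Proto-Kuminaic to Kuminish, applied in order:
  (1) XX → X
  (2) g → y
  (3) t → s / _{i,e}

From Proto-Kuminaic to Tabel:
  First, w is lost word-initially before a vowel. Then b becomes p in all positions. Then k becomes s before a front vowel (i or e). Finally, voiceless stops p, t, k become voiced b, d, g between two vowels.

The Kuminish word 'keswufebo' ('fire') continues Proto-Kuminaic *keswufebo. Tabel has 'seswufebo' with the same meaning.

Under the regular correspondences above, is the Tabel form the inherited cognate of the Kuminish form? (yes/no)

yes

Derive the expected Tabel reflex of *keswufebo:
Tabel: start from *keswufebo.
  rule 1: no change — keswufebo
  rule 2 (unconditioned shift): keswufebo → keswufepo
  rule 3 (palatalisation): keswufepo → seswufepo
  rule 4 (intervocalic voicing): seswufepo → seswufebo
  ⇒ Tabel seswufebo
Tabel 'seswufebo' matches the regular reflex exactly, so the pair is cognate.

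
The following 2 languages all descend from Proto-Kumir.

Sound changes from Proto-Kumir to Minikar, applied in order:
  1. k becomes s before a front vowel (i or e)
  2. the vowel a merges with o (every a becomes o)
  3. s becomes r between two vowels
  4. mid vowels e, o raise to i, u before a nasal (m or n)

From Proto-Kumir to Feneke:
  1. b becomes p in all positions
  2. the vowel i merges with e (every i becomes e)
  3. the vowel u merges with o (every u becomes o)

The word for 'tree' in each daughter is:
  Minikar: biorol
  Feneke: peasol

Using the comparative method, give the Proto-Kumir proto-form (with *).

Position 1: Minikar has b, Feneke has p. Minikar preserves b here (none of its changes turn any other segment into b), so the proto-segment is *b.
Position 2: Minikar has i, Feneke has e. Taking the neighbouring segments as reconstructed: Minikar i can only go back to *i; Feneke e could go back to *e or *i — the one source consistent with every daughter is *i.
Verify the candidate proto-form against each daughter:
Minikar: start from *biasol.
  rule 1: no change — biasol
  rule 2 (vowel merger): biasol → biosol
  rule 3 (rhotacism): biosol → biorol
  rule 4: no change — biorol
  ⇒ Minikar biorol
Feneke: *biasol > piasol > peasol  (by unconditioned shift, vowel merger)
*biasol is the unique common source.

*biasol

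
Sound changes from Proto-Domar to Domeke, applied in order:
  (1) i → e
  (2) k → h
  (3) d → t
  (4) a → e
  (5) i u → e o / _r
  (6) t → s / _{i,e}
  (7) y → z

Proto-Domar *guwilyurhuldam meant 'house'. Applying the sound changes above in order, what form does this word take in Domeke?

guwelzorhulsem

Domeke: start from *guwilyurhuldam.
  rule 1 (vowel merger): guwilyurhuldam → guwelyurhuldam
  rule 2: no change — guwelyurhuldam
  rule 3 (unconditioned shift): guwelyurhuldam → guwelyurhultam
  rule 4 (vowel merger): guwelyurhultam → guwelyurhultem
  rule 5 (pre-rhotic lowering): guwelyurhultem → guwelyorhultem
  rule 6 (palatalisation): guwelyorhultem → guwelyorhulsem
  rule 7 (unconditioned shift): guwelyorhulsem → guwelzorhulsem
  ⇒ Domeke guwelzorhulsem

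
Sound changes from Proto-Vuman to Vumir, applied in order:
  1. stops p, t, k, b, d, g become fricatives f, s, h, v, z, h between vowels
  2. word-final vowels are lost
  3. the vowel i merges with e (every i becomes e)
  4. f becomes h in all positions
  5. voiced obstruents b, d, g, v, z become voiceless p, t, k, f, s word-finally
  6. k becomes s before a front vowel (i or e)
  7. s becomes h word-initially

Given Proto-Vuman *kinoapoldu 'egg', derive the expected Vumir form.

henoaholt

Vumir: *kinoapoldu > kinoafoldu > kinoafold > kenoafold > kenoahold > kenoaholt > senoaholt > henoaholt  (by intervocalic lenition, apocope, vowel merger, unconditioned shift, final devoicing, palatalisation, debuccalisation)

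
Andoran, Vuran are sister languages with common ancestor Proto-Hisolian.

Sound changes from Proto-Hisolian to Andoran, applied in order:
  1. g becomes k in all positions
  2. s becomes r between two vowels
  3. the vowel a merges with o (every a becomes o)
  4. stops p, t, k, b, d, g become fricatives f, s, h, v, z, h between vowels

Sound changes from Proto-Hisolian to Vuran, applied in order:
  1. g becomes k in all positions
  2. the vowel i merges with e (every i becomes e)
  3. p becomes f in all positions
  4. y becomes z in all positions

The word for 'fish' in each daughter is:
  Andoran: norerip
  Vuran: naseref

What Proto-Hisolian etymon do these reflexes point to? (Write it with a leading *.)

*naserip

Position 3: Andoran has r, Vuran has s. Vuran preserves s here (none of its changes turn any other segment into s), so the proto-segment is *s.
Position 2: Andoran has o, Vuran has a. Vuran preserves a here (none of its changes turn any other segment into a), so the proto-segment is *a.
Continuing position by position gives *naserip; check it forward:
Andoran: *naserip
  naserip (rule 1 does not apply)
  naserip → narerip   [rhotacism]
  narerip → norerip   [vowel merger]
  norerip (rule 4 does not apply)
  giving Andoran norerip.
Vuran: start from *naserip.
  rule 1: no change — naserip
  rule 2 (vowel merger): naserip → naserep
  rule 3 (unconditioned shift): naserep → naseref
  rule 4: no change — naseref
  ⇒ Vuran naseref
*naserip is the unique common source.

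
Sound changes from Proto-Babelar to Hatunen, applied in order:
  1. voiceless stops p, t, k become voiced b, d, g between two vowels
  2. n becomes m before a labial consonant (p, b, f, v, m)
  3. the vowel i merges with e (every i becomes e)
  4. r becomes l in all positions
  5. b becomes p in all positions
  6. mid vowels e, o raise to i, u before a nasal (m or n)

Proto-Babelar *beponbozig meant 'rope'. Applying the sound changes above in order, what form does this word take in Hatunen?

Hatunen: *beponbozig > bebonbozig > bebombozig > bebombozeg > pepompozeg > pepumpozeg  (by intervocalic voicing, nasal place assimilation, vowel merger, unconditioned shift, pre-nasal raising)

pepumpozeg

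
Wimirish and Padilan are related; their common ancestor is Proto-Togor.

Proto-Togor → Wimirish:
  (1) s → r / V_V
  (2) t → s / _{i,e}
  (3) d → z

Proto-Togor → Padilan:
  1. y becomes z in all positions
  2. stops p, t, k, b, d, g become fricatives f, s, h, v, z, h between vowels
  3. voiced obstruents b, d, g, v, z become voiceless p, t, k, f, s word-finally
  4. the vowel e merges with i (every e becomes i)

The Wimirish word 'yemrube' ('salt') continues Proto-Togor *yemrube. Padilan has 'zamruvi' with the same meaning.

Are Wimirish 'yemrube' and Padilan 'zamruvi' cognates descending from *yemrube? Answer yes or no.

no

Derive the expected Padilan reflex of *yemrube:
Padilan: *yemrube > zemrube > zemruve > zimruvi  (by unconditioned shift, intervocalic lenition, vowel merger)
The regular Padilan reflex would be 'zimruvi', but the attested form is 'zamruvi'. The correspondence is irregular, so they are not cognates (the Padilan form has a different source).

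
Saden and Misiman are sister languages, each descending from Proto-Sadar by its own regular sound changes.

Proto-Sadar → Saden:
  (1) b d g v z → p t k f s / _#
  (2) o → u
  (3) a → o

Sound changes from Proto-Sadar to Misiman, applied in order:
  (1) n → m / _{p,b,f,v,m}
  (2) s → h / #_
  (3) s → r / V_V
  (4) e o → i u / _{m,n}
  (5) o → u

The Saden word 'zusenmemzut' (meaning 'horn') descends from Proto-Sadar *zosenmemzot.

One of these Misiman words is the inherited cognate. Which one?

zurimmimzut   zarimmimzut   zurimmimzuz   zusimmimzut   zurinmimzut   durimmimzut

Misiman: *zosenmemzot > zosemmemzot > zoremmemzot > zorimmimzot > zurimmimzut  (by nasal place assimilation, rhotacism, pre-nasal raising, vowel merger)

zurimmimzut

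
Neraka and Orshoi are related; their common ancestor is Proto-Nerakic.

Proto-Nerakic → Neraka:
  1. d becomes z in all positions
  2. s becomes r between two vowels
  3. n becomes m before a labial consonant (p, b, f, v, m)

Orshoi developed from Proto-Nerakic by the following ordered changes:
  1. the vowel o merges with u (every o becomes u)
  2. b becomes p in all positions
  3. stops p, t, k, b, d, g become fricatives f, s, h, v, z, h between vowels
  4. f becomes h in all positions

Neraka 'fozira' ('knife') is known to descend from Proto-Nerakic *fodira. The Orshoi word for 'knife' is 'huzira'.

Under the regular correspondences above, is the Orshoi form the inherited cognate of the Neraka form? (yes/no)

Derive the expected Orshoi reflex of *fodira:
Orshoi: start from *fodira.
  rule 1 (vowel merger): fodira → fudira
  rule 2: no change — fudira
  rule 3 (intervocalic lenition): fudira → fuzira
  rule 4 (unconditioned shift): fuzira → huzira
  ⇒ Orshoi huzira
Orshoi 'huzira' matches the regular reflex exactly, so the pair is cognate.

yes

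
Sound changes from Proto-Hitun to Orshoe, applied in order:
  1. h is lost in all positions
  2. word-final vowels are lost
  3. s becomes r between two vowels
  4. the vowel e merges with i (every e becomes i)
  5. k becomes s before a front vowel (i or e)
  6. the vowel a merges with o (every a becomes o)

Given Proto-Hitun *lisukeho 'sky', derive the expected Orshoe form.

lirusi

Orshoe: *lisukeho
  lisukeho → lisukeo   [h-loss]
  lisukeo → lisuke   [apocope]
  lisuke → liruke   [rhotacism]
  liruke → liruki   [vowel merger]
  liruki → lirusi   [palatalisation]
  lirusi (rule 6 does not apply)
  giving Orshoe lirusi.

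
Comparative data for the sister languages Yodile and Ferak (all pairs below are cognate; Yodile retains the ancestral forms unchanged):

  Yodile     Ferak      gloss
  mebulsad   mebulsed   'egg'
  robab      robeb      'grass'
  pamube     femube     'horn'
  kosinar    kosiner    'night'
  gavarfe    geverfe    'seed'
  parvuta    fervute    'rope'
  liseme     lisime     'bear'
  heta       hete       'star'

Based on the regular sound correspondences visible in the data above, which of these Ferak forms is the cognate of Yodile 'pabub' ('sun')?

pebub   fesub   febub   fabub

febub

pamube ~ femube, parvuta ~ fervute — Yodile p corresponds to Ferak f word-initially before a back vowel.
robab ~ robeb — Yodile a corresponds to Ferak e after a consonant, before a labial obstruent.
Applying these to Yodile 'pabub':
  pabub → fabub   (p→f word-initially before a back vowel)
  fabub → febub   (a→e after a consonant, before a labial obstruent)
So the Ferak cognate is 'febub'.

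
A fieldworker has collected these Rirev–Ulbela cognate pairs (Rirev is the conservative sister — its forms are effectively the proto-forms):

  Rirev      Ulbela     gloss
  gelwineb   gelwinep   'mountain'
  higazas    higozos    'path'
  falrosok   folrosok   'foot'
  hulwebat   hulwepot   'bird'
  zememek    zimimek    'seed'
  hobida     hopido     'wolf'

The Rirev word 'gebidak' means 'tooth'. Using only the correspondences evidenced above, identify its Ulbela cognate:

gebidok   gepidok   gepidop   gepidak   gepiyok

hobida ~ hopido — Rirev b corresponds to Ulbela p between vowels (before a front vowel).
higazas ~ higozos, falrosok ~ folrosok — Rirev a corresponds to Ulbela o after a consonant, before a consonant other than r, m, n, p, b, f, v.
Applying these to Rirev 'gebidak':
  gebidak → gepidak   (b→p between vowels (before a front vowel))
  gepidak → gepidok   (a→o after a consonant, before a consonant other than r, m, n, p, b, f, v)
So the Ulbela cognate is 'gepidok'.

gepidok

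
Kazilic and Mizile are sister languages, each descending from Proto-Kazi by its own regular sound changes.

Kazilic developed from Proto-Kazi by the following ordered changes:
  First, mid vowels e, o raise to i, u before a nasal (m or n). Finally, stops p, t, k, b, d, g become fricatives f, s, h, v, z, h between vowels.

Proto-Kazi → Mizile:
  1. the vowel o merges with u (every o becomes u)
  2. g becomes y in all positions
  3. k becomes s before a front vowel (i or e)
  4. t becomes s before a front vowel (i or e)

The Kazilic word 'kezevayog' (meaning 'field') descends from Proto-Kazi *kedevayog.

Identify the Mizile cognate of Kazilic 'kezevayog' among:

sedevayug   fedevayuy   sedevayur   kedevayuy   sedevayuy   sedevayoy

sedevayuy

Mizile: *kedevayog > kedevayug > kedevayuy > sedevayuy  (by vowel merger, unconditioned shift, palatalisation)
The other candidates each miss or misapply at least one Mizile change.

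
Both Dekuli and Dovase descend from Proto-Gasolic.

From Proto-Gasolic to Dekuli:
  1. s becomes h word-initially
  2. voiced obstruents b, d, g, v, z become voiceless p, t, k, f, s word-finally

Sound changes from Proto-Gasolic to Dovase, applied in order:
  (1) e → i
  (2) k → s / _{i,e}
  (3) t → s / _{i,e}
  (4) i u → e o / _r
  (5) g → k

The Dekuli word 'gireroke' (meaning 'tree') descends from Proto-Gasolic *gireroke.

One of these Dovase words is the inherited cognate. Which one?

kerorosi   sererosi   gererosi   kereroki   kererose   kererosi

Dovase: *gireroke
  gireroke → giriroki   [vowel merger]
  giriroki → girirosi   [palatalisation]
  girirosi (rule 3 does not apply)
  girirosi → gererosi   [pre-rhotic lowering]
  gererosi → kererosi   [unconditioned shift]
  giving Dovase kererosi.
Only 'kererosi' matches the regular Dovase development of *gireroke.

kererosi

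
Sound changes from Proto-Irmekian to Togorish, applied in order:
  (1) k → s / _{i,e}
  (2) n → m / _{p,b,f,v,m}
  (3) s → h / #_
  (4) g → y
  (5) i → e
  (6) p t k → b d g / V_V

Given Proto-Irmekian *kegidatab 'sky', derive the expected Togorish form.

heyedadab

Togorish: *kegidatab
  kegidatab → segidatab   [palatalisation]
  segidatab (rule 2 does not apply)
  segidatab → hegidatab   [debuccalisation]
  hegidatab → heyidatab   [unconditioned shift]
  heyidatab → heyedatab   [vowel merger]
  heyedatab → heyedadab   [intervocalic voicing]
  giving Togorish heyedadab.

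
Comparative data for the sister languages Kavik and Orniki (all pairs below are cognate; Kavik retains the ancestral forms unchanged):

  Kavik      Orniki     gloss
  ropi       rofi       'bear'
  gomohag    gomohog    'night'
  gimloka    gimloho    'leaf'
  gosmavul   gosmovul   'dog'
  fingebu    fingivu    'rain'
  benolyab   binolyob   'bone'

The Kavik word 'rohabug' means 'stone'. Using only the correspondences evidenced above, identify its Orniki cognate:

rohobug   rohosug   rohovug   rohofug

benolyab ~ binolyob — Kavik a corresponds to Orniki o after a consonant, before a labial obstruent.
fingebu ~ fingivu — Kavik b corresponds to Orniki v between vowels (before a back vowel).
Applying these to Kavik 'rohabug':
  rohabug → rohobug   (a→o after a consonant, before a labial obstruent)
  rohobug → rohovug   (b→v between vowels (before a back vowel))
So the Orniki cognate is 'rohovug'.

rohovug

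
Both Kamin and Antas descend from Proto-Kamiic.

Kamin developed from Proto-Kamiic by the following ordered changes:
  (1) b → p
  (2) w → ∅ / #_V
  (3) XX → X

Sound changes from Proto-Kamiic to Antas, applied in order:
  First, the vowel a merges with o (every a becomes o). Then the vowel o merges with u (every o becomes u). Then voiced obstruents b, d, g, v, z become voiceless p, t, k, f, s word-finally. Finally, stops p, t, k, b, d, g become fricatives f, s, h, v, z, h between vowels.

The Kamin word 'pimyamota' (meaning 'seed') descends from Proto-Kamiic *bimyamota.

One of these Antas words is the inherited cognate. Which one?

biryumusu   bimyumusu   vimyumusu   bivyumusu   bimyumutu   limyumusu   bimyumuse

Antas: *bimyamota
  bimyamota → bimyomoto   [vowel merger]
  bimyomoto → bimyumutu   [vowel merger]
  bimyumutu (rule 3 does not apply)
  bimyumutu → bimyumusu   [intervocalic lenition]
  giving Antas bimyumusu.
The other candidates each miss or misapply at least one Antas change.

bimyumusu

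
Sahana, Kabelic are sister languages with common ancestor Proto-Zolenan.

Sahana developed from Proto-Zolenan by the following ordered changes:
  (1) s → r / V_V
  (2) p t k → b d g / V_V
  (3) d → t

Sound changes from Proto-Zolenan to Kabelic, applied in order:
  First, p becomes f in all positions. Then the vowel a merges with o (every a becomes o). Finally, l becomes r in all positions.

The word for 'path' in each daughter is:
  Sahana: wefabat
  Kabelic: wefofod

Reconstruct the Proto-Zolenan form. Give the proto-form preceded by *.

*wefapad

Position 5: Sahana has b, Kabelic has f. Taking the neighbouring segments as reconstructed: Sahana b could go back to *p or *b; Kabelic f could go back to *p or *f — the one source consistent with every daughter is *p.
Position 4: Sahana has a, Kabelic has o. Sahana preserves a here (none of its changes turn any other segment into a), so the proto-segment is *a.
Position 6: Sahana has a, Kabelic has o. Sahana preserves a here (none of its changes turn any other segment into a), so the proto-segment is *a.
Verify the candidate proto-form against each daughter:
Sahana: *wefapad > wefabad > wefabat  (by intervocalic voicing, unconditioned shift)
Kabelic: *wefapad > wefafad > wefofod  (by unconditioned shift, vowel merger)
Only *wefapad yields all of Sahana wefabat, Kabelic wefofod.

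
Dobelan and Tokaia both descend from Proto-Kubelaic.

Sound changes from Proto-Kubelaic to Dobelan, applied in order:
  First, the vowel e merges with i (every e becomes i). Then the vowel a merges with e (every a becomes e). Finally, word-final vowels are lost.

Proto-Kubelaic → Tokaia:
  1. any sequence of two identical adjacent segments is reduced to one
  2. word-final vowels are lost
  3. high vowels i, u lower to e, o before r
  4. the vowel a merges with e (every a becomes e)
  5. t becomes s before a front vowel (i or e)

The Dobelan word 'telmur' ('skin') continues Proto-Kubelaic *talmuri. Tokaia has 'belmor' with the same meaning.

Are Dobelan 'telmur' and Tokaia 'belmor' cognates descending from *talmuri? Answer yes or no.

Derive the expected Tokaia reflex of *talmuri:
Tokaia: *talmuri > talmur > talmor > telmor > selmor  (by apocope, pre-rhotic lowering, vowel merger, palatalisation)
The regular Tokaia reflex would be 'selmor', but the attested form is 'belmor'. The correspondence is irregular, so they are not cognates (the Tokaia form has a different source).

no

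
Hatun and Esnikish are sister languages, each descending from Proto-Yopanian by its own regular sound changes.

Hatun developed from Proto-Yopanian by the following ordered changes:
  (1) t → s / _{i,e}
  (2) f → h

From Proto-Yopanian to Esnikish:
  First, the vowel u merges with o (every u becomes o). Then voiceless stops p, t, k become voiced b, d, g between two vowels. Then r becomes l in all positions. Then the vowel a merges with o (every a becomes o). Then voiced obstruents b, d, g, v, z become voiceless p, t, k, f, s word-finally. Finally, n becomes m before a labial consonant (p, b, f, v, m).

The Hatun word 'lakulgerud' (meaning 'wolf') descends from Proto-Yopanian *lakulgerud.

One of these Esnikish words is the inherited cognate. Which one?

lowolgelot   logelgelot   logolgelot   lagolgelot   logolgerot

Esnikish: *lakulgerud > lakolgerod > lagolgerod > lagolgelod > logolgelod > logolgelot  (by vowel merger, intervocalic voicing, unconditioned shift, vowel merger, final devoicing)
Only 'logolgelot' matches the regular Esnikish development of *lakulgerud.

logolgelot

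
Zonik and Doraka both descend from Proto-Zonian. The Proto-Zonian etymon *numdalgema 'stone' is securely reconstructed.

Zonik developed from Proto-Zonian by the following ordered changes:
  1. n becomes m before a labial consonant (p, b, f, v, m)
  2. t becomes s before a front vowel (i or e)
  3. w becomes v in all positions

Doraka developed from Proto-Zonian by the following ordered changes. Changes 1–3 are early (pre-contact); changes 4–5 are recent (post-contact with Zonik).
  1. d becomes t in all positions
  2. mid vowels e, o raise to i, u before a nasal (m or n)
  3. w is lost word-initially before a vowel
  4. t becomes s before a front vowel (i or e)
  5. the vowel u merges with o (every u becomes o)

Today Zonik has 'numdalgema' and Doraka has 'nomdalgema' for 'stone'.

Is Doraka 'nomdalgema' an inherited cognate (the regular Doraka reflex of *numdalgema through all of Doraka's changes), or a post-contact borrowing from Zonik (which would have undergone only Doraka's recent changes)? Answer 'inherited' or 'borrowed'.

If inherited, *numdalgema would pass through all of Doraka's changes:
Doraka: *numdalgema
  numdalgema → numtalgema   [unconditioned shift]
  numtalgema → numtalgima   [pre-nasal raising]
  numtalgima (rule 3 does not apply)
  numtalgima (rule 4 does not apply)
  numtalgima → nomtalgima   [vowel merger]
  giving Doraka nomtalgima.
If borrowed from Zonik 'numdalgema' after the early changes, it would undergo only the recent ones:
  rule 4 (palatalisation): no change (numdalgema)
  rule 5 (vowel merger): numdalgema → nomdalgema
  ⇒ as a loan: nomdalgema
Doraka 'nomdalgema' matches the loan outcome 'nomdalgema', not the inherited 'nomtalgima' — it skipped the early Doraka changes, so it was borrowed from Zonik.

borrowed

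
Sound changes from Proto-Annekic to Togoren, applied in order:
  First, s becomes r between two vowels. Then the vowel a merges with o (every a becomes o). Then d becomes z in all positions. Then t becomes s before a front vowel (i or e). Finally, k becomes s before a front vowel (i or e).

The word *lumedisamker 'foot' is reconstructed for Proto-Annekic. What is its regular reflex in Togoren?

Togoren: start from *lumedisamker.
  rule 1 (rhotacism): lumedisamker → lumediramker
  rule 2 (vowel merger): lumediramker → lumediromker
  rule 3 (unconditioned shift): lumediromker → lumeziromker
  rule 4: no change — lumeziromker
  rule 5 (palatalisation): lumeziromker → lumeziromser
  ⇒ Togoren lumeziromser

lumeziromser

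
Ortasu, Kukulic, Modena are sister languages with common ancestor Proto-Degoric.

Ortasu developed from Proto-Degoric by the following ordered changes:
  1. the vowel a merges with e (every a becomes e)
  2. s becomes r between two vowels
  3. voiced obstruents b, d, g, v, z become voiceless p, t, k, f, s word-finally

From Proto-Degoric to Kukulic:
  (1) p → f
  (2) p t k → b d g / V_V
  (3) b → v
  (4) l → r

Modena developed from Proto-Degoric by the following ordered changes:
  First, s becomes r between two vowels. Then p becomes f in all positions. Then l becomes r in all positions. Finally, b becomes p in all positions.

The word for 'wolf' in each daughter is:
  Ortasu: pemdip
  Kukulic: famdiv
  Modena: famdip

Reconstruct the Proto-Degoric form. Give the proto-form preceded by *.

Position 6: Ortasu has p, Kukulic has v, Modena has p. In Modena, p can only continue *b, so the proto-segment is *b.
Position 1: Ortasu has p, Kukulic has f, Modena has f. Taking the neighbouring segments as reconstructed: Ortasu p can only go back to *p; Kukulic f could go back to *p or *f; Modena f could go back to *p or *f — the one source consistent with every daughter is *p.
Verify the candidate proto-form against each daughter:
Ortasu: *pamdib
  pamdib → pemdib   [vowel merger]
  pemdib (rule 2 does not apply)
  pemdib → pemdip   [final devoicing]
  giving Ortasu pemdip.
Kukulic: *pamdib
  pamdib → famdib   [unconditioned shift]
  famdib (rule 2 does not apply)
  famdib → famdiv   [unconditioned shift]
  famdiv (rule 4 does not apply)
  giving Kukulic famdiv.
Modena: *pamdib
  pamdib (rule 1 does not apply)
  pamdib → famdib   [unconditioned shift]
  famdib (rule 3 does not apply)
  famdib → famdip   [unconditioned shift]
  giving Modena famdip.
Only *pamdib yields all of Ortasu pemdip, Kukulic famdiv, Modena famdip.

*pamdib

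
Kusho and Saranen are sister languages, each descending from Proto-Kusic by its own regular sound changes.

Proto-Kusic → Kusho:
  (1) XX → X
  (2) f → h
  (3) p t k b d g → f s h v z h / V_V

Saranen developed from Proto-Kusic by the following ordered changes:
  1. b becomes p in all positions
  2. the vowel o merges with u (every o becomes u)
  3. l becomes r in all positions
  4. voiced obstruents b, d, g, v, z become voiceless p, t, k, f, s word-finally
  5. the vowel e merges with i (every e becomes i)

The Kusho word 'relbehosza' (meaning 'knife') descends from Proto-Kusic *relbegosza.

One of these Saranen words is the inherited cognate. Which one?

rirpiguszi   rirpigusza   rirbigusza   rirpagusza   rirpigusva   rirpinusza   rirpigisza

rirpigusza

Saranen: start from *relbegosza.
  rule 1 (unconditioned shift): relbegosza → relpegosza
  rule 2 (vowel merger): relpegosza → relpegusza
  rule 3 (unconditioned shift): relpegusza → rerpegusza
  rule 4: no change — rerpegusza
  rule 5 (vowel merger): rerpegusza → rirpigusza
  ⇒ Saranen rirpigusza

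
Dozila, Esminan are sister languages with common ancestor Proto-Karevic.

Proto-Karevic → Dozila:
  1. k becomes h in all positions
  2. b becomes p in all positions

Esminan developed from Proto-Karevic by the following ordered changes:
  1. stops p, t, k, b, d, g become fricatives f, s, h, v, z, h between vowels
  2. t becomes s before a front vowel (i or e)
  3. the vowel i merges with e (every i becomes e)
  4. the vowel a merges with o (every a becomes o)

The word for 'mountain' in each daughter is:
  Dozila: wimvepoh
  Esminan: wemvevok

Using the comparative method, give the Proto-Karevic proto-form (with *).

Position 2: Dozila has i, Esminan has e. Dozila preserves i here (none of its changes turn any other segment into i), so the proto-segment is *i.
Position 8: Dozila has h, Esminan has k. Esminan preserves k here (none of its changes turn any other segment into k), so the proto-segment is *k.
Continuing position by position gives *wimvebok; check it forward:
Dozila: *wimvebok
  wimvebok → wimveboh   [unconditioned shift]
  wimveboh → wimvepoh   [unconditioned shift]
  giving Dozila wimvepoh.
Esminan: *wimvebok > wimvevok > wemvevok  (by intervocalic lenition, vowel merger)
Only *wimvebok yields all of Dozila wimvepoh, Esminan wemvevok.

*wimvebok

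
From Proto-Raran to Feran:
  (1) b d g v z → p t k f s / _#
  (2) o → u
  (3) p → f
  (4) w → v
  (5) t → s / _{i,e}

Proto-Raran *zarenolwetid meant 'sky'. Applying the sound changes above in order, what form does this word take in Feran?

zarenulvesit

Feran: *zarenolwetid
  zarenolwetid → zarenolwetit   [final devoicing]
  zarenolwetit → zarenulwetit   [vowel merger]
  zarenulwetit (rule 3 does not apply)
  zarenulwetit → zarenulvetit   [unconditioned shift]
  zarenulvetit → zarenulvesit   [palatalisation]
  giving Feran zarenulvesit.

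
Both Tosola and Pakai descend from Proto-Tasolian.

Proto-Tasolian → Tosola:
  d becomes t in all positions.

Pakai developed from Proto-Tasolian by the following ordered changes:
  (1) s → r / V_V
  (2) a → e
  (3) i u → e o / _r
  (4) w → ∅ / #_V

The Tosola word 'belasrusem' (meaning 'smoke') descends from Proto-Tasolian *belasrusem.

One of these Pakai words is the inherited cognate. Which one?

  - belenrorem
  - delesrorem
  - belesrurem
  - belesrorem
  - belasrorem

belesrorem

Pakai: *belasrusem
  belasrusem → belasrurem   [rhotacism]
  belasrurem → belesrurem   [vowel merger]
  belesrurem → belesrorem   [pre-rhotic lowering]
  belesrorem (rule 4 does not apply)
  giving Pakai belesrorem.
Among the options, 'belesrorem' alone shows every Pakai change applied in order.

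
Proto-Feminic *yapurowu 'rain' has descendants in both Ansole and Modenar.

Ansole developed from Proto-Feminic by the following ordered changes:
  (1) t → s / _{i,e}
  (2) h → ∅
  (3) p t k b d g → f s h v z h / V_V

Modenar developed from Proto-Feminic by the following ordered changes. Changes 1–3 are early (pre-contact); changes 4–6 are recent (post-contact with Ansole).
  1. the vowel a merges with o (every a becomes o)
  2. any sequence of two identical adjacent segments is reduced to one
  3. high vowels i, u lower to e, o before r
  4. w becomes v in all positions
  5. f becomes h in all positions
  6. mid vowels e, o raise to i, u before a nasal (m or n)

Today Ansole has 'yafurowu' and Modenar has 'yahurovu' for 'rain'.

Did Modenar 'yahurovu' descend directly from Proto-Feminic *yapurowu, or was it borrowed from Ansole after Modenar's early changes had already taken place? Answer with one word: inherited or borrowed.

If inherited, *yapurowu would pass through all of Modenar's changes:
Modenar: *yapurowu > yopurowu > yoporowu > yoporovu  (by vowel merger, pre-rhotic lowering, unconditioned shift)
If borrowed from Ansole 'yafurowu' after the early changes, it would undergo only the recent ones:
  rule 4 (unconditioned shift): yafurowu → yafurovu
  rule 5 (unconditioned shift): yafurovu → yahurovu
  rule 6 (pre-nasal raising): no change (yahurovu)
  ⇒ as a loan: yahurovu
Modenar 'yahurovu' matches the loan outcome 'yahurovu', not the inherited 'yoporovu' — it skipped the early Modenar changes, so it was borrowed from Ansole.

borrowed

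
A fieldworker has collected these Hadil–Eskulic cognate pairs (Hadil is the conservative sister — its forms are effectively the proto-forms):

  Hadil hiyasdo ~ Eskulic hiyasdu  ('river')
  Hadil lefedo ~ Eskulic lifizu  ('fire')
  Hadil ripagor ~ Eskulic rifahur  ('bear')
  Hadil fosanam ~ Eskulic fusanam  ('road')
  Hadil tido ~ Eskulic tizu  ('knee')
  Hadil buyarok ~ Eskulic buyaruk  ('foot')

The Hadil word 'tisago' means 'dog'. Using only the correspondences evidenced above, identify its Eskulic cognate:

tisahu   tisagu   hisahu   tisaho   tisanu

tisahu

ripagor ~ rifahur — Hadil g corresponds to Eskulic h between vowels (before a back vowel).
hiyasdo ~ hiyasdu, lefedo ~ lifizu — Hadil o corresponds to Eskulic u word-finally.
Applying these to Hadil 'tisago':
  tisago → tisaho   (g→h between vowels (before a back vowel))
  tisaho → tisahu   (o→u word-finally)
So the Eskulic cognate is 'tisahu'.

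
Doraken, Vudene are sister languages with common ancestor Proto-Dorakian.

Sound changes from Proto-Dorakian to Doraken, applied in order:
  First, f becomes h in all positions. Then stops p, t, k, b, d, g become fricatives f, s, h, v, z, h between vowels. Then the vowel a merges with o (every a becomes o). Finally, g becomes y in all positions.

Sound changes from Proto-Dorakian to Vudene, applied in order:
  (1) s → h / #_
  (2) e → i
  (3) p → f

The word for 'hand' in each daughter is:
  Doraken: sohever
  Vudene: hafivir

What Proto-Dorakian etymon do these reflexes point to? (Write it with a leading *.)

Position 6: Doraken has e, Vudene has i. Doraken preserves e here (none of its changes turn any other segment into e), so the proto-segment is *e.
Position 4: Doraken has e, Vudene has i. Doraken preserves e here (none of its changes turn any other segment into e), so the proto-segment is *e.
Continuing position by position gives *safever; check it forward:
Doraken: start from *safever.
  rule 1 (unconditioned shift): safever → sahever
  rule 2: no change — sahever
  rule 3 (vowel merger): sahever → sohever
  rule 4: no change — sohever
  ⇒ Doraken sohever
Vudene: start from *safever.
  rule 1 (debuccalisation): safever → hafever
  rule 2 (vowel merger): hafever → hafivir
  rule 3: no change — hafivir
  ⇒ Vudene hafivir
No other proto-form is consistent with every reflex, so the reconstruction is *safever.

*safever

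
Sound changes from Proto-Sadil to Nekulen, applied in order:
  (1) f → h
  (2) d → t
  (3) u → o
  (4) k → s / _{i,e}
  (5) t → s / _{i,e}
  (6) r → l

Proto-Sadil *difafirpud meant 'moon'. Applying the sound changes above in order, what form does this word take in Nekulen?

Nekulen: *difafirpud
  difafirpud → dihahirpud   [unconditioned shift]
  dihahirpud → tihahirput   [unconditioned shift]
  tihahirput → tihahirpot   [vowel merger]
  tihahirpot (rule 4 does not apply)
  tihahirpot → sihahirpot   [palatalisation]
  sihahirpot → sihahilpot   [unconditioned shift]
  giving Nekulen sihahilpot.

sihahilpot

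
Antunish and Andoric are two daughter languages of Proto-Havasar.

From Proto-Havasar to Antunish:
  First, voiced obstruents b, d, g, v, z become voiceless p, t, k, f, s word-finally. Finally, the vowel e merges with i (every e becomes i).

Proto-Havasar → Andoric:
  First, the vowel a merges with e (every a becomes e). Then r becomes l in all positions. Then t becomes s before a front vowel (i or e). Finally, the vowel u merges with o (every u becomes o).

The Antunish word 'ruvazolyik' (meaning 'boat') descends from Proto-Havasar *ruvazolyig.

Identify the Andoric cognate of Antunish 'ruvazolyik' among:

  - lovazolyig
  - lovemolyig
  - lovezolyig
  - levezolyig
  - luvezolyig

lovezolyig

Andoric: *ruvazolyig
  ruvazolyig → ruvezolyig   [vowel merger]
  ruvezolyig → luvezolyig   [unconditioned shift]
  luvezolyig (rule 3 does not apply)
  luvezolyig → lovezolyig   [vowel merger]
  giving Andoric lovezolyig.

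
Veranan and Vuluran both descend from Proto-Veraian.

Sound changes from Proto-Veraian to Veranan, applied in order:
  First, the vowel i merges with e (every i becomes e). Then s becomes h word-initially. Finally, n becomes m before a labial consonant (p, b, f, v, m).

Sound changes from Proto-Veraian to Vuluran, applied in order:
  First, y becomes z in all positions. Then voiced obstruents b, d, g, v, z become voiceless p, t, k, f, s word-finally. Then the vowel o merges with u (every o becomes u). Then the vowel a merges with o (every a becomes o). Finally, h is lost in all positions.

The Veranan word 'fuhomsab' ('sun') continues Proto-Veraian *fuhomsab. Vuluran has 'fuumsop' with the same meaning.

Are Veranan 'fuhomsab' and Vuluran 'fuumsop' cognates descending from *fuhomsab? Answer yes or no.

yes

Derive the expected Vuluran reflex of *fuhomsab:
Vuluran: start from *fuhomsab.
  rule 1: no change — fuhomsab
  rule 2 (final devoicing): fuhomsab → fuhomsap
  rule 3 (vowel merger): fuhomsap → fuhumsap
  rule 4 (vowel merger): fuhumsap → fuhumsop
  rule 5 (h-loss): fuhumsop → fuumsop
  ⇒ Vuluran fuumsop
Vuluran 'fuumsop' matches the regular reflex exactly, so the pair is cognate.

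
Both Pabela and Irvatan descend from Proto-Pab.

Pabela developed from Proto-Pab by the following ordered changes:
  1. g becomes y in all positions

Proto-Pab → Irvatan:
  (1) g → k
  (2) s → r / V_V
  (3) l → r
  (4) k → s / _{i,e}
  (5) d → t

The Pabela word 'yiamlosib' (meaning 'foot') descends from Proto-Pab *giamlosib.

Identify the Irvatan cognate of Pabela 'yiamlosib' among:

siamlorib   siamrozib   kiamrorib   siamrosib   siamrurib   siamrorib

Irvatan: *giamlosib > kiamlosib > kiamlorib > kiamrorib > siamrorib  (by unconditioned shift, rhotacism, unconditioned shift, palatalisation)
Among the options, 'siamrorib' alone shows every Irvatan change applied in order.

siamrorib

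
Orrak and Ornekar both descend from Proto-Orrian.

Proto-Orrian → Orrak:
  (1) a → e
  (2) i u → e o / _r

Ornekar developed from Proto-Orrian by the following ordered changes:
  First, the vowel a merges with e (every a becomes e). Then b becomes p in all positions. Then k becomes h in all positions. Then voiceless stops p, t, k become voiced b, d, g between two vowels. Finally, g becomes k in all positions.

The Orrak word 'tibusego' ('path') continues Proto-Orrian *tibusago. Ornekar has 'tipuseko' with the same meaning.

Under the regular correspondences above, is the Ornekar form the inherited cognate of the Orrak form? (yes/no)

no

Derive the expected Ornekar reflex of *tibusago:
Ornekar: start from *tibusago.
  rule 1 (vowel merger): tibusago → tibusego
  rule 2 (unconditioned shift): tibusego → tipusego
  rule 3: no change — tipusego
  rule 4 (intervocalic voicing): tipusego → tibusego
  rule 5 (unconditioned shift): tibusego → tibuseko
  ⇒ Ornekar tibuseko
The regular Ornekar reflex would be 'tibuseko', but the attested form is 'tipuseko'. The correspondence is irregular, so they are not cognates (the Ornekar form has a different source).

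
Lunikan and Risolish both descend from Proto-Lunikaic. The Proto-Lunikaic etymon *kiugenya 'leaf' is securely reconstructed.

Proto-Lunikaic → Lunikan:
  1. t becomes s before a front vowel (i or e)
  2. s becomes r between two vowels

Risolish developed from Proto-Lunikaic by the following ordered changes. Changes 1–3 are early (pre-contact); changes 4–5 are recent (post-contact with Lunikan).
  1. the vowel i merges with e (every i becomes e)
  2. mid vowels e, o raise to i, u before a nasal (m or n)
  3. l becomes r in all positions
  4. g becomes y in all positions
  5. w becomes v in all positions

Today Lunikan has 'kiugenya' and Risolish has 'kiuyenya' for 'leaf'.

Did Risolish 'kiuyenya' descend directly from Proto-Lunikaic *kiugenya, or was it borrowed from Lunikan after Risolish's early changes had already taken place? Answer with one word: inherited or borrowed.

borrowed

If inherited, *kiugenya would pass through all of Risolish's changes:
Risolish: *kiugenya
  kiugenya → keugenya   [vowel merger]
  keugenya → keuginya   [pre-nasal raising]
  keuginya (rule 3 does not apply)
  keuginya → keuyinya   [unconditioned shift]
  keuyinya (rule 5 does not apply)
  giving Risolish keuyinya.
If borrowed from Lunikan 'kiugenya' after the early changes, it would undergo only the recent ones:
  rule 4 (unconditioned shift): kiugenya → kiuyenya
  rule 5 (unconditioned shift): no change (kiuyenya)
  ⇒ as a loan: kiuyenya
Risolish 'kiuyenya' matches the loan outcome 'kiuyenya', not the inherited 'keuyinya' — it skipped the early Risolish changes, so it was borrowed from Lunikan.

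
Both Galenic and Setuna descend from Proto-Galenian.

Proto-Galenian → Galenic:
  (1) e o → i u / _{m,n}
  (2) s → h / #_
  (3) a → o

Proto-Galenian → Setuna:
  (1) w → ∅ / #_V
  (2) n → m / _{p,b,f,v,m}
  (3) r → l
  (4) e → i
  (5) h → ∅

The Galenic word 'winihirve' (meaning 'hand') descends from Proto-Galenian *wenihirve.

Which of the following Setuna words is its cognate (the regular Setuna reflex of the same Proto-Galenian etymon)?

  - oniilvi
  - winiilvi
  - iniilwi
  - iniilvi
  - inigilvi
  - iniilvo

iniilvi

Setuna: *wenihirve > enihirve > enihilve > inihilvi > iniilvi  (by glide loss, unconditioned shift, vowel merger, h-loss)
Only 'iniilvi' matches the regular Setuna development of *wenihirve.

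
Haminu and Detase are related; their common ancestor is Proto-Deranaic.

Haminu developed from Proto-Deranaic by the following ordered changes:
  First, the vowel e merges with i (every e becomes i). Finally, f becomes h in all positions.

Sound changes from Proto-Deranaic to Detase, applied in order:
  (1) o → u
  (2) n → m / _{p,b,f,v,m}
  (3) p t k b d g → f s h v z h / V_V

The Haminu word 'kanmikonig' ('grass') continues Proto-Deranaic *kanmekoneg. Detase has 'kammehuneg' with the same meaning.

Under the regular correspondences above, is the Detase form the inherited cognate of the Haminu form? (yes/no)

yes

Derive the expected Detase reflex of *kanmekoneg:
Detase: *kanmekoneg
  kanmekoneg → kanmekuneg   [vowel merger]
  kanmekuneg → kammekuneg   [nasal place assimilation]
  kammekuneg → kammehuneg   [intervocalic lenition]
  giving Detase kammehuneg.
Detase 'kammehuneg' matches the regular reflex exactly, so the pair is cognate.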